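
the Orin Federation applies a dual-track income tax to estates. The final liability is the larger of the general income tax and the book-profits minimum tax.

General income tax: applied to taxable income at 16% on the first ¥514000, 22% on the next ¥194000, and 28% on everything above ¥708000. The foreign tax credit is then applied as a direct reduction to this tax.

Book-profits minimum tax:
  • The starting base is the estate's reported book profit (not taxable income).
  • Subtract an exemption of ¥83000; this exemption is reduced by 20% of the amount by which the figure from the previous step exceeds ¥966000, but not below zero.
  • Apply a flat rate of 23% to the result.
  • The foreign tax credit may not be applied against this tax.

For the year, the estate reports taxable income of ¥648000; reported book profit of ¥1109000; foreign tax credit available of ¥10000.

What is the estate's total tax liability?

¥242558

General income tax:
  ¥514000 × 16% = ¥82240
  ¥134000 × 22% = ¥29480
  → ¥111720
  Less foreign tax credit ¥10000 → ¥101720

Book-profits minimum tax:
  Base (reported book profit): ¥1109000
  Exemption: ¥83000 − 20% × (¥1109000 − ¥966000) = ¥83000 − ¥28600 = ¥54400
  Base: ¥1109000 − ¥54400 = ¥1054600
  ¥1054600 × 23% = ¥242558

¥242558 > ¥101720, so the book-profits minimum tax is the binding amount.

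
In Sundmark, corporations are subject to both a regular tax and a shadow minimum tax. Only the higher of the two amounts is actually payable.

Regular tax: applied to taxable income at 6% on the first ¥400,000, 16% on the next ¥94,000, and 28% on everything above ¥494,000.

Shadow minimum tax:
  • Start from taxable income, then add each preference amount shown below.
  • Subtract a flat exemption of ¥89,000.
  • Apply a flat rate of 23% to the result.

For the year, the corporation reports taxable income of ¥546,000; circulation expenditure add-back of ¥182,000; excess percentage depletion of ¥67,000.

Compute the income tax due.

Regular tax:
  ¥400,000 × 6% = ¥24,000
  ¥94,000 × 16% = ¥15,040
  ¥52,000 × 28% = ¥14,560
  → ¥53,600

Shadow minimum tax:
  Adjusted income: ¥546,000 + ¥182,000 + ¥67,000 = ¥795,000
  Less exemption ¥89,000 → base ¥706,000
  ¥706,000 × 23% = ¥162,380

¥162,380 > ¥53,600, so the shadow minimum tax is the binding amount.

¥162,380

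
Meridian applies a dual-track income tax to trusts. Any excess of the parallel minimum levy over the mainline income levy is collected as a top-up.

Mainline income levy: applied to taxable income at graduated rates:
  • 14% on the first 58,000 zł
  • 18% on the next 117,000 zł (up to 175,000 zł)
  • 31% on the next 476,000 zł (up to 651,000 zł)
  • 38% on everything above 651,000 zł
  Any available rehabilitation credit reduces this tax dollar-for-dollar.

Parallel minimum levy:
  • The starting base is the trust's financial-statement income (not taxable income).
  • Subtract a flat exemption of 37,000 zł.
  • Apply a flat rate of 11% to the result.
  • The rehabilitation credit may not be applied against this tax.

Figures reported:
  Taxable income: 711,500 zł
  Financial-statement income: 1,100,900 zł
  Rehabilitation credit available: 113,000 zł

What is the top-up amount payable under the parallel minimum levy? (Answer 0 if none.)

Parallel minimum levy:
  Base (financial-statement income): 1,100,900 zł
  Less exemption 37,000 zł → base 1,063,900 zł
  1,063,900 zł × 11% = 117,029 zł

Mainline income levy:
  58,000 zł × 14% = 8,120 zł
  117,000 zł × 18% = 21,060 zł
  476,000 zł × 31% = 147,560 zł
  60,500 zł × 38% = 22,990 zł
  → 199,730 zł
  Less rehabilitation credit 113,000 zł → 86,730 zł

Excess of parallel minimum levy over mainline income levy: 117,029 zł − 86,730 zł = 30,299 zł.

30,299 zł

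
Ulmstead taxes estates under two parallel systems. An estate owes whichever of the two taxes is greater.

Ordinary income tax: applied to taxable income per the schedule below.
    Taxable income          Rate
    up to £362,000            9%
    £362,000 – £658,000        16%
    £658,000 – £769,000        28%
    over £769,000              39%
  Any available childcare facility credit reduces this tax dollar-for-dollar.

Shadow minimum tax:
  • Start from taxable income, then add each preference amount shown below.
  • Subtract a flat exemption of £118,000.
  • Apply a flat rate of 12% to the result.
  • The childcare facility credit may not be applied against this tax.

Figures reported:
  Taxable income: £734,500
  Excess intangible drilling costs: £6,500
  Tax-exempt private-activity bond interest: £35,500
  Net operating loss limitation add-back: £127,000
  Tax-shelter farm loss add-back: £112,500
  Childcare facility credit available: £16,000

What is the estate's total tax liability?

Ordinary income tax:
  £362,000 × 9% = £32,580
  £296,000 × 16% = £47,360
  £76,500 × 28% = £21,420
  → £101,360
  Less childcare facility credit £16,000 → £85,360

Shadow minimum tax:
  Adjusted income: £734,500 + £6,500 + £35,500 + £127,000 + £112,500 = £1,016,000
  Less exemption £118,000 → base £898,000
  £898,000 × 12% = £107,760

£107,760 > £85,360, so the shadow minimum tax is the binding amount.

£107,760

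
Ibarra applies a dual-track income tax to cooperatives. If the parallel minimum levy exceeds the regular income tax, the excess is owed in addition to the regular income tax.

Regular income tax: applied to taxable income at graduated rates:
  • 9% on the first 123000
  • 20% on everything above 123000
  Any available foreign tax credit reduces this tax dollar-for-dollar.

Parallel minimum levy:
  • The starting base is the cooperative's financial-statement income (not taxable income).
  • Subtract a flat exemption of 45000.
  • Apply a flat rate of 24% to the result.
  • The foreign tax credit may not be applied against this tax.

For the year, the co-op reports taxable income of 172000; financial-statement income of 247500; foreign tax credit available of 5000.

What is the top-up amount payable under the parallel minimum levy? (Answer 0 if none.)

32730

Regular income tax:
  123000 × 9% = 11070
  49000 × 20% = 9800
  → 20870
  Less foreign tax credit 5000 → 15870

Parallel minimum levy:
  Base (financial-statement income): 247500
  Less exemption 45000 → base 202500
  202500 × 24% = 48600

Excess of parallel minimum levy over regular income tax: 48600 − 15870 = 32730.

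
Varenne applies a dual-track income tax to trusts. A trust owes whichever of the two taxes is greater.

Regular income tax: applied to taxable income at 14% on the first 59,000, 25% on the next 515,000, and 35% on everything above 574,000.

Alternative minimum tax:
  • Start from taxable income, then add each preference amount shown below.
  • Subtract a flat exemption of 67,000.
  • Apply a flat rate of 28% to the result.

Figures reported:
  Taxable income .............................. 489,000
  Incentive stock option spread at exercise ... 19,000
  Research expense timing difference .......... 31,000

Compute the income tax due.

132,160

Alternative minimum tax:
  Adjusted income: 489,000 + 19,000 + 31,000 = 539,000
  Less exemption 67,000 → base 472,000
  472,000 × 28% = 132,160

Regular income tax:
  59,000 × 14% = 8,260
  430,000 × 25% = 107,500
  → 115,760

132,160 > 115,760, so the alternative minimum tax is the binding amount.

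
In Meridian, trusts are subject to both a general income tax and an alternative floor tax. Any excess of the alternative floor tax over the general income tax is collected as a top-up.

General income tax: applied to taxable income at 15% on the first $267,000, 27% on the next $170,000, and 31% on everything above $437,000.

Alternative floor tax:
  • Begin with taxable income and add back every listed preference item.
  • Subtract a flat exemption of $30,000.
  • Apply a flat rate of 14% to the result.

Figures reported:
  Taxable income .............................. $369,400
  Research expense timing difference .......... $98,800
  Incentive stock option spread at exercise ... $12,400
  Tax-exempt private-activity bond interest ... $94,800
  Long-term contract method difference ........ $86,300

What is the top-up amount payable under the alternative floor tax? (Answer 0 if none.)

General income tax:
  $267,000 × 15% = $40,050
  $102,400 × 27% = $27,648
  → $67,698

Alternative floor tax:
  Adjusted income: $369,400 + $98,800 + $12,400 + $94,800 + $86,300 = $661,700
  Less exemption $30,000 → base $631,700
  $631,700 × 14% = $88,438

Excess of alternative floor tax over general income tax: $88,438 − $67,698 = $20,740.

$20,740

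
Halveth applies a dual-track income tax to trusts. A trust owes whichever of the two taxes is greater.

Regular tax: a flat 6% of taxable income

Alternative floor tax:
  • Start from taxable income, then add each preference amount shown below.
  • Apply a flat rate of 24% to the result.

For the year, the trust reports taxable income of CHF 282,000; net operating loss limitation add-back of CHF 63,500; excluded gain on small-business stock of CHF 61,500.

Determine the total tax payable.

CHF 97,680

Regular tax:
  CHF 282,000 × 6% = CHF 16,920

Alternative floor tax:
  Adjusted income: CHF 282,000 + CHF 63,500 + CHF 61,500 = CHF 407,000
  CHF 407,000 × 24% = CHF 97,680

CHF 97,680 > CHF 16,920, so the alternative floor tax is the binding amount.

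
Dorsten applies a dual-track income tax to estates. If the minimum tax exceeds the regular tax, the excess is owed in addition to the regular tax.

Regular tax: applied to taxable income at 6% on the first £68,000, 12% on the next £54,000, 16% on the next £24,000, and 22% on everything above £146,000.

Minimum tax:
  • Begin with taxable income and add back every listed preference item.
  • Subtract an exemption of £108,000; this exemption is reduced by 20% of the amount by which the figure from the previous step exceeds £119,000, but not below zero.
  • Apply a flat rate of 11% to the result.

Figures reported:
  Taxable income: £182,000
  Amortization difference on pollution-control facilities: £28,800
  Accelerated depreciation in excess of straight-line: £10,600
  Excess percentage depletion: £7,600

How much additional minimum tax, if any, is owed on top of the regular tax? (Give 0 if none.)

£0

Minimum tax:
  Adjusted income: £182,000 + £28,800 + £10,600 + £7,600 = £229,000
  Exemption: £108,000 − 20% × (£229,000 − £119,000) = £108,000 − £22,000 = £86,000
  Base: £229,000 − £86,000 = £143,000
  £143,000 × 11% = £15,730

Regular tax:
  £68,000 × 6% = £4,080
  £54,000 × 12% = £6,480
  £24,000 × 16% = £3,840
  £36,000 × 22% = £7,920
  → £22,320

£15,730 ≤ £22,320, so no add-on is due.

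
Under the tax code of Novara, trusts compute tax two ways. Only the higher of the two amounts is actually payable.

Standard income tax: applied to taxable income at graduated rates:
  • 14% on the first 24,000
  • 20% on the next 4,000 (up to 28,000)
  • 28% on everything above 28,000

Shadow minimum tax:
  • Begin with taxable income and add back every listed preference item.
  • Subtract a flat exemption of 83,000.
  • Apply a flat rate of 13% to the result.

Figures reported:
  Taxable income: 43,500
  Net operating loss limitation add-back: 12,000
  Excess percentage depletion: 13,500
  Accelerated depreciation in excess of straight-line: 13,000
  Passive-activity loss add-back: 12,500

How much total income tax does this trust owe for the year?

8,500

Standard income tax:
  24,000 × 14% = 3,360
  4,000 × 20% = 800
  15,500 × 28% = 4,340
  → 8,500

Shadow minimum tax:
  Adjusted income: 43,500 + 12,000 + 13,500 + 13,000 + 12,500 = 94,500
  Less exemption 83,000 → base 11,500
  11,500 × 13% = 1,495

8,500 > 1,495, so the standard income tax governs.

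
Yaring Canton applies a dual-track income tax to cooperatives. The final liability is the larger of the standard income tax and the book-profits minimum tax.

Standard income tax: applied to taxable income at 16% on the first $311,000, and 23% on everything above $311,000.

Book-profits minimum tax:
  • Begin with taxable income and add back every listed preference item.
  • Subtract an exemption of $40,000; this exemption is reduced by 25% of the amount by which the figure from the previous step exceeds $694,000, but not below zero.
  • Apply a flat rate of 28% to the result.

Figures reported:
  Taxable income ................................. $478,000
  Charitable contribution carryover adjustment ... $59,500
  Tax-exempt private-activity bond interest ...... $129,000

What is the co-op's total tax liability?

Standard income tax:
  $311,000 × 16% = $49,760
  $167,000 × 23% = $38,410
  → $88,170

Book-profits minimum tax:
  Adjusted income: $478,000 + $59,500 + $129,000 = $666,500
  Exemption: $666,500 ≤ $694,000, so full $40,000 applies
  Base: $666,500 − $40,000 = $626,500
  $626,500 × 28% = $175,420

$175,420 > $88,170, so the book-profits minimum tax is the binding amount.

$175,420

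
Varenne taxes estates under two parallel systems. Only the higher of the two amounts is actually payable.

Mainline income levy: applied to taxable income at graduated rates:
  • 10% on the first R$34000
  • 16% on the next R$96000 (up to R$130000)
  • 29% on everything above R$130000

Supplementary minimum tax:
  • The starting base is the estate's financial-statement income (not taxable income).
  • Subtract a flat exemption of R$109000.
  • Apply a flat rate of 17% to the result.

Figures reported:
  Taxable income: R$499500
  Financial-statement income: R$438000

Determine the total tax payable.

Mainline income levy:
  R$34000 × 10% = R$3400
  R$96000 × 16% = R$15360
  R$369500 × 29% = R$107155
  → R$125915

Supplementary minimum tax:
  Base (financial-statement income): R$438000
  Less exemption R$109000 → base R$329000
  R$329000 × 17% = R$55930

R$125915 > R$55930, so the mainline income levy governs.

R$125915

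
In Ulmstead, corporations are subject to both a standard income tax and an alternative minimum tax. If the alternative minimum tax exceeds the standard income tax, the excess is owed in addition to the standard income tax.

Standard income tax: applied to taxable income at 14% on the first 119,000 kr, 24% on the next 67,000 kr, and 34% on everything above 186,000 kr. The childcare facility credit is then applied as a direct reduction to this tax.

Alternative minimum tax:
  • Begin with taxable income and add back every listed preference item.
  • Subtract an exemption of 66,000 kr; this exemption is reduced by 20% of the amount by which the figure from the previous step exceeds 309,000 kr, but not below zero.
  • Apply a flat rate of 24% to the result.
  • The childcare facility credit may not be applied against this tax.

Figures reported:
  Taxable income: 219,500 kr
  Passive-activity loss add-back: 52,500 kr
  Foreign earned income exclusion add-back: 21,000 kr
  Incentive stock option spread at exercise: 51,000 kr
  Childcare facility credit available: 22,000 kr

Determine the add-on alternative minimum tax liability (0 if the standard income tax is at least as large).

Standard income tax:
  119,000 kr × 14% = 16,660 kr
  67,000 kr × 24% = 16,080 kr
  33,500 kr × 34% = 11,390 kr
  → 44,130 kr
  Less childcare facility credit 22,000 kr → 22,130 kr

Alternative minimum tax:
  Adjusted income: 219,500 kr + 52,500 kr + 21,000 kr + 51,000 kr = 344,000 kr
  Exemption: 66,000 kr − 20% × (344,000 kr − 309,000 kr) = 66,000 kr − 7,000 kr = 59,000 kr
  Base: 344,000 kr − 59,000 kr = 285,000 kr
  285,000 kr × 24% = 68,400 kr

Excess of alternative minimum tax over standard income tax: 68,400 kr − 22,130 kr = 46,270 kr.

46,270 kr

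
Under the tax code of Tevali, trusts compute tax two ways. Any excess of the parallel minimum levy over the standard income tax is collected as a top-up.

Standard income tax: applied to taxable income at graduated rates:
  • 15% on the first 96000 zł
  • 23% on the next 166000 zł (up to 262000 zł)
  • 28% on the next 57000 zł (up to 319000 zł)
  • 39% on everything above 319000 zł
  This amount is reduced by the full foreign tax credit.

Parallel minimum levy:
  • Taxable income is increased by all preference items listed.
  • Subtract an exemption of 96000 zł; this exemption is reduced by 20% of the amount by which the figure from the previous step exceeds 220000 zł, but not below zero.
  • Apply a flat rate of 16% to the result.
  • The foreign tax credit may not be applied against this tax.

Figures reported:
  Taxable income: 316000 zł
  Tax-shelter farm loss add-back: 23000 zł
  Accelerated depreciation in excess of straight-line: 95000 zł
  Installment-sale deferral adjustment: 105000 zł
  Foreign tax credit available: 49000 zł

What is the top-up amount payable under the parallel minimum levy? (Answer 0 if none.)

Standard income tax:
  96000 zł × 15% = 14400 zł
  166000 zł × 23% = 38180 zł
  54000 zł × 28% = 15120 zł
  → 67700 zł
  Less foreign tax credit 49000 zł → 18700 zł

Parallel minimum levy:
  Adjusted income: 316000 zł + 23000 zł + 95000 zł + 105000 zł = 539000 zł
  Exemption: 96000 zł − 20% × (539000 zł − 220000 zł) = 96000 zł − 63800 zł = 32200 zł
  Base: 539000 zł − 32200 zł = 506800 zł
  506800 zł × 16% = 81088 zł

Excess of parallel minimum levy over standard income tax: 81088 zł − 18700 zł = 62388 zł.

62388 zł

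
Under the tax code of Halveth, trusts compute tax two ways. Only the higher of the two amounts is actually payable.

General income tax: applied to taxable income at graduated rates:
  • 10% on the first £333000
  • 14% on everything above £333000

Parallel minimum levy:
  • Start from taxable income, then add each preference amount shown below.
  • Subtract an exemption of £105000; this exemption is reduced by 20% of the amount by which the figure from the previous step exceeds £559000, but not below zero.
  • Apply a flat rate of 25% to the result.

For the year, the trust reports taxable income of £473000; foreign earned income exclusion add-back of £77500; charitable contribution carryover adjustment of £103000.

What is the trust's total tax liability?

£141850

General income tax:
  £333000 × 10% = £33300
  £140000 × 14% = £19600
  → £52900

Parallel minimum levy:
  Adjusted income: £473000 + £77500 + £103000 = £653500
  Exemption: £105000 − 20% × (£653500 − £559000) = £105000 − £18900 = £86100
  Base: £653500 − £86100 = £567400
  £567400 × 25% = £141850

£141850 > £52900, so the parallel minimum levy is the binding amount.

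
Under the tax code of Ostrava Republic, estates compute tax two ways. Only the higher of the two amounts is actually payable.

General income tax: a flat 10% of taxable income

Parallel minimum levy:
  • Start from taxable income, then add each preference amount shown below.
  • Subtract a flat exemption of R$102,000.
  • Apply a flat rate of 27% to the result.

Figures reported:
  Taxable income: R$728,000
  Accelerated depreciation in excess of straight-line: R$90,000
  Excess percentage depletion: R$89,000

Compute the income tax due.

R$217,350

Parallel minimum levy:
  Adjusted income: R$728,000 + R$90,000 + R$89,000 = R$907,000
  Less exemption R$102,000 → base R$805,000
  R$805,000 × 27% = R$217,350

General income tax:
  R$728,000 × 10% = R$72,800

R$217,350 > R$72,800, so the parallel minimum levy is the binding amount.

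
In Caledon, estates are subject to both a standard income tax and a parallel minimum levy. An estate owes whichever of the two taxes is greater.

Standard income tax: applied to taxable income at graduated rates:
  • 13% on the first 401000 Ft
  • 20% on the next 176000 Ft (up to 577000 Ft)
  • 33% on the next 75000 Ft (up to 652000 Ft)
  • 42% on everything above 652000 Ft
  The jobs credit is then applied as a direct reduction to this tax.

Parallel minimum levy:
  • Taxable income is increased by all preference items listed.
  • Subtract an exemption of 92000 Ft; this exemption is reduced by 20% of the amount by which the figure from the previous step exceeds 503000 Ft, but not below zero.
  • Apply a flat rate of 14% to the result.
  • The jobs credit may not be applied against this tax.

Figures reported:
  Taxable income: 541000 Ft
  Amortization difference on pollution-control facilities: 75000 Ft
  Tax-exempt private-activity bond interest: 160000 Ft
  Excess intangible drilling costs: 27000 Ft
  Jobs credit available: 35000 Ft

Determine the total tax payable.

Standard income tax:
  401000 Ft × 13% = 52130 Ft
  140000 Ft × 20% = 28000 Ft
  → 80130 Ft
  Less jobs credit 35000 Ft → 45130 Ft

Parallel minimum levy:
  Adjusted income: 541000 Ft + 75000 Ft + 160000 Ft + 27000 Ft = 803000 Ft
  Exemption: 92000 Ft − 20% × (803000 Ft − 503000 Ft) = 92000 Ft − 60000 Ft = 32000 Ft
  Base: 803000 Ft − 32000 Ft = 771000 Ft
  771000 Ft × 14% = 107940 Ft

107940 Ft > 45130 Ft, so the parallel minimum levy is the binding amount.

107940 Ft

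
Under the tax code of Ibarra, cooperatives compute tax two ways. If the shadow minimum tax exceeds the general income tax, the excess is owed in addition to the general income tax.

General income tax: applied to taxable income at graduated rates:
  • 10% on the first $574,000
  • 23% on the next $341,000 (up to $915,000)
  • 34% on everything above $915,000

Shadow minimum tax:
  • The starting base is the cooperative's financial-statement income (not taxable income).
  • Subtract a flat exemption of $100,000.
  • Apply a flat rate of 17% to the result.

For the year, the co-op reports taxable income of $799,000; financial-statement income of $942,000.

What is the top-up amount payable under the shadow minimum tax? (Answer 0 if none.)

$33,990

Shadow minimum tax:
  Base (financial-statement income): $942,000
  Less exemption $100,000 → base $842,000
  $842,000 × 17% = $143,140

General income tax:
  $574,000 × 10% = $57,400
  $225,000 × 23% = $51,750
  → $109,150

Excess of shadow minimum tax over general income tax: $143,140 − $109,150 = $33,990.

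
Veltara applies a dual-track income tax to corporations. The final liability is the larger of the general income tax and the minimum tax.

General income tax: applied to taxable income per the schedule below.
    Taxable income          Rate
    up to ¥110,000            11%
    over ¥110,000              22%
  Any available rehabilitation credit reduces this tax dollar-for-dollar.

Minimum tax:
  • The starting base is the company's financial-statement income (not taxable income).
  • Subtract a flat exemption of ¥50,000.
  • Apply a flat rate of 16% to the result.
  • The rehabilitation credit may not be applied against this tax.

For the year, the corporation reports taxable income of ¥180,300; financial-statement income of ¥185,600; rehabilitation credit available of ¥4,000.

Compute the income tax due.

¥23,566

General income tax:
  ¥110,000 × 11% = ¥12,100
  ¥70,300 × 22% = ¥15,466
  → ¥27,566
  Less rehabilitation credit ¥4,000 → ¥23,566

Minimum tax:
  Base (financial-statement income): ¥185,600
  Less exemption ¥50,000 → base ¥135,600
  ¥135,600 × 16% = ¥21,696

¥23,566 > ¥21,696, so the general income tax governs.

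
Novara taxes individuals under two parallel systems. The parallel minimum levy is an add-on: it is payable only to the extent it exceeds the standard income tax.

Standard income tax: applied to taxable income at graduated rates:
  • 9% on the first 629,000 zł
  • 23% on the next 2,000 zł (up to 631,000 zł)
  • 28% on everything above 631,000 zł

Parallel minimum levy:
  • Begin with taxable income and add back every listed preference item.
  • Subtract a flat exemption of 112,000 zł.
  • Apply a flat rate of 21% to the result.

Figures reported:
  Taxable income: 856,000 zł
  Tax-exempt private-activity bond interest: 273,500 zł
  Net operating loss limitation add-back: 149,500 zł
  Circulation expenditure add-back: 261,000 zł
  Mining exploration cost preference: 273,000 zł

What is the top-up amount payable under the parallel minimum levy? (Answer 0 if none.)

237,140 zł

Parallel minimum levy:
  Adjusted income: 856,000 zł + 273,500 zł + 149,500 zł + 261,000 zł + 273,000 zł = 1,813,000 zł
  Less exemption 112,000 zł → base 1,701,000 zł
  1,701,000 zł × 21% = 357,210 zł

Standard income tax:
  629,000 zł × 9% = 56,610 zł
  2,000 zł × 23% = 460 zł
  225,000 zł × 28% = 63,000 zł
  → 120,070 zł

Excess of parallel minimum levy over standard income tax: 357,210 zł − 120,070 zł = 237,140 zł.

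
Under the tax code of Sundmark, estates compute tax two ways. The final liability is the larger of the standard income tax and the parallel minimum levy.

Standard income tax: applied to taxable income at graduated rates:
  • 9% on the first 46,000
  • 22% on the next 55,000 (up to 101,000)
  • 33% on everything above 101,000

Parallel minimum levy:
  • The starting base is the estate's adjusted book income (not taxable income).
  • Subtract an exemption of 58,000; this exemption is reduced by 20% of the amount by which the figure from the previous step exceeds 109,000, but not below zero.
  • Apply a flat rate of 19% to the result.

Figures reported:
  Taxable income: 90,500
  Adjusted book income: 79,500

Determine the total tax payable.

Parallel minimum levy:
  Base (adjusted book income): 79,500
  Exemption: 79,500 ≤ 109,000, so full 58,000 applies
  Base: 79,500 − 58,000 = 21,500
  21,500 × 19% = 4,085

Standard income tax:
  46,000 × 9% = 4,140
  44,500 × 22% = 9,790
  → 13,930

13,930 > 4,085, so the standard income tax governs.

13,930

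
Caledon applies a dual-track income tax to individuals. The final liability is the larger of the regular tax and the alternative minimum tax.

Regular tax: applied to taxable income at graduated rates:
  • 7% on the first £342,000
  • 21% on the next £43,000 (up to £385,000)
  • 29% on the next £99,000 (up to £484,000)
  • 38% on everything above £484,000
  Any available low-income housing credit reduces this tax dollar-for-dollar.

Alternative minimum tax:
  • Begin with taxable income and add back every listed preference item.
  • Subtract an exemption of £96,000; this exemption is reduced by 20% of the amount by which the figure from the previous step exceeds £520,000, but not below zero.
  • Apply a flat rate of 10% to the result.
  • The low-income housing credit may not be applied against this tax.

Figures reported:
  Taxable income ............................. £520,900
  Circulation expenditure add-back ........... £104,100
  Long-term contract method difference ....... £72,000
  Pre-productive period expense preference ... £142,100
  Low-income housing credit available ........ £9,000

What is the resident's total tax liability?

£80,692

Alternative minimum tax:
  Adjusted income: £520,900 + £104,100 + £72,000 + £142,100 = £839,100
  Exemption: £96,000 − 20% × (£839,100 − £520,000) = £96,000 − £63,820 = £32,180
  Base: £839,100 − £32,180 = £806,920
  £806,920 × 10% = £80,692

Regular tax:
  £342,000 × 7% = £23,940
  £43,000 × 21% = £9,030
  £99,000 × 29% = £28,710
  £36,900 × 38% = £14,022
  → £75,702
  Less low-income housing credit £9,000 → £66,702

£80,692 > £66,702, so the alternative minimum tax is the binding amount.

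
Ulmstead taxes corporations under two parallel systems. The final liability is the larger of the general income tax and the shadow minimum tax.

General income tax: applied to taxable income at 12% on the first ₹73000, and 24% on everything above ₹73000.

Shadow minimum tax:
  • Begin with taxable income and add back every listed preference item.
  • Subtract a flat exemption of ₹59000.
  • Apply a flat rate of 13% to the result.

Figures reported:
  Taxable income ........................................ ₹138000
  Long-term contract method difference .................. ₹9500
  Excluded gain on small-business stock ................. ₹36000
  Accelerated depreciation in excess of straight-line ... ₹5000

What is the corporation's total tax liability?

₹24360

Shadow minimum tax:
  Adjusted income: ₹138000 + ₹9500 + ₹36000 + ₹5000 = ₹188500
  Less exemption ₹59000 → base ₹129500
  ₹129500 × 13% = ₹16835

General income tax:
  ₹73000 × 12% = ₹8760
  ₹65000 × 24% = ₹15600
  → ₹24360

₹24360 > ₹16835, so the general income tax governs.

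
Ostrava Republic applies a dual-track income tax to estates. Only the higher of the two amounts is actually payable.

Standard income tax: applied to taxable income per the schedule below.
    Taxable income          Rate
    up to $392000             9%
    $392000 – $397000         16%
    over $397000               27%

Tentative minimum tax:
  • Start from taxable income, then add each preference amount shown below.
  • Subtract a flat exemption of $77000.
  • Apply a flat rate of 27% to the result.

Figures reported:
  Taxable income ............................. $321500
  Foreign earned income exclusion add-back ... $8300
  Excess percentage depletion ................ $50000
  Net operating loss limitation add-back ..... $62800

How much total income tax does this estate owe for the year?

$98712

Standard income tax:
  $321500 × 9% = $28935

Tentative minimum tax:
  Adjusted income: $321500 + $8300 + $50000 + $62800 = $442600
  Less exemption $77000 → base $365600
  $365600 × 27% = $98712

$98712 > $28935, so the tentative minimum tax is the binding amount.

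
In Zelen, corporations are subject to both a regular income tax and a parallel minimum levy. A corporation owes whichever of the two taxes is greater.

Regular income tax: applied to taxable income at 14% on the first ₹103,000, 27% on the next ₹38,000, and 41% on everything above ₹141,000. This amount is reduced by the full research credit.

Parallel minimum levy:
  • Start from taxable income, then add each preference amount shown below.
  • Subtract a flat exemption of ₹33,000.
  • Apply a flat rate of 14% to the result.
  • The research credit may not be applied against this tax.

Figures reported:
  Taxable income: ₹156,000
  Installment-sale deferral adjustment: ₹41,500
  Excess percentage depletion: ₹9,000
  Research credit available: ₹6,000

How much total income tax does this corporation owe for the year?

Regular income tax:
  ₹103,000 × 14% = ₹14,420
  ₹38,000 × 27% = ₹10,260
  ₹15,000 × 41% = ₹6,150
  → ₹30,830
  Less research credit ₹6,000 → ₹24,830

Parallel minimum levy:
  Adjusted income: ₹156,000 + ₹41,500 + ₹9,000 = ₹206,500
  Less exemption ₹33,000 → base ₹173,500
  ₹173,500 × 14% = ₹24,290

₹24,830 > ₹24,290, so the regular income tax governs.

₹24,830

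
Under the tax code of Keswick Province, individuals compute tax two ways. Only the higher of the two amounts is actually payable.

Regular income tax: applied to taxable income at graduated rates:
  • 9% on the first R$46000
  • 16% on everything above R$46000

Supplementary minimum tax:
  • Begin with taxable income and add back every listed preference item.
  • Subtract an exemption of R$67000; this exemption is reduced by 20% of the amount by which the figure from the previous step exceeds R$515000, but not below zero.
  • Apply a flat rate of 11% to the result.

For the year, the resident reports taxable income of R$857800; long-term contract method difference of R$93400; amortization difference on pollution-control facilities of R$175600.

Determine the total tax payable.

R$134028

Supplementary minimum tax:
  Adjusted income: R$857800 + R$93400 + R$175600 = R$1126800
  Exemption: 20% × (R$1126800 − R$515000) = R$122360 ≥ R$67000, so the exemption is fully phased out
  Base: R$1126800 − R$0 = R$1126800
  R$1126800 × 11% = R$123948

Regular income tax:
  R$46000 × 9% = R$4140
  R$811800 × 16% = R$129888
  → R$134028

R$134028 > R$123948, so the regular income tax governs.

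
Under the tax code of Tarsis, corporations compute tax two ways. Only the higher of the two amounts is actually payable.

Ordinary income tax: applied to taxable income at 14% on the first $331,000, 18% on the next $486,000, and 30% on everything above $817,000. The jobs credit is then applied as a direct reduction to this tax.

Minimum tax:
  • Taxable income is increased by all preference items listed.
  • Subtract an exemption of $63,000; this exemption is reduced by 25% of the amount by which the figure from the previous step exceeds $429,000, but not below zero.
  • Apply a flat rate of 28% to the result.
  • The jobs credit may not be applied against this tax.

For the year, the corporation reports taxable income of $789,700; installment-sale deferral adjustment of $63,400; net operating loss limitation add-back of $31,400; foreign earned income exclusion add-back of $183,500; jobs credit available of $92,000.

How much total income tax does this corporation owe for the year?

$299,040

Minimum tax:
  Adjusted income: $789,700 + $63,400 + $31,400 + $183,500 = $1,068,000
  Exemption: 25% × ($1,068,000 − $429,000) = $159,750 ≥ $63,000, so the exemption is fully phased out
  Base: $1,068,000 − $0 = $1,068,000
  $1,068,000 × 28% = $299,040

Ordinary income tax:
  $331,000 × 14% = $46,340
  $458,700 × 18% = $82,566
  → $128,906
  Less jobs credit $92,000 → $36,906

$299,040 > $36,906, so the minimum tax is the binding amount.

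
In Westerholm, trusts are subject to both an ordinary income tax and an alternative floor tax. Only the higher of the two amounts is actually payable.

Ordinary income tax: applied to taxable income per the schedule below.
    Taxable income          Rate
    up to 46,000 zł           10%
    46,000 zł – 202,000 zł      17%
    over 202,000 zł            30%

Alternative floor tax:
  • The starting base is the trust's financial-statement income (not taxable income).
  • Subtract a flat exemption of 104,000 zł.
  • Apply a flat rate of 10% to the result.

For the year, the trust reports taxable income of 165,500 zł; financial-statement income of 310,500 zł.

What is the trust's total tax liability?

24,915 zł

Ordinary income tax:
  46,000 zł × 10% = 4,600 zł
  119,500 zł × 17% = 20,315 zł
  → 24,915 zł

Alternative floor tax:
  Base (financial-statement income): 310,500 zł
  Less exemption 104,000 zł → base 206,500 zł
  206,500 zł × 10% = 20,650 zł

24,915 zł > 20,650 zł, so the ordinary income tax governs.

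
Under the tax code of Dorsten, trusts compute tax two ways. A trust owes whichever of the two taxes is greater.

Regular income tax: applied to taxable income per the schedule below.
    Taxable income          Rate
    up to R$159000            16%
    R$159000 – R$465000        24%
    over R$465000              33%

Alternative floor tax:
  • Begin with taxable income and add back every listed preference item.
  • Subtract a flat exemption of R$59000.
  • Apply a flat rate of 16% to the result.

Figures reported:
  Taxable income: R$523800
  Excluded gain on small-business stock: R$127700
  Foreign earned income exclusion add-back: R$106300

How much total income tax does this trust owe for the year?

Alternative floor tax:
  Adjusted income: R$523800 + R$127700 + R$106300 = R$757800
  Less exemption R$59000 → base R$698800
  R$698800 × 16% = R$111808

Regular income tax:
  R$159000 × 16% = R$25440
  R$306000 × 24% = R$73440
  R$58800 × 33% = R$19404
  → R$118284

R$118284 > R$111808, so the regular income tax governs.

R$118284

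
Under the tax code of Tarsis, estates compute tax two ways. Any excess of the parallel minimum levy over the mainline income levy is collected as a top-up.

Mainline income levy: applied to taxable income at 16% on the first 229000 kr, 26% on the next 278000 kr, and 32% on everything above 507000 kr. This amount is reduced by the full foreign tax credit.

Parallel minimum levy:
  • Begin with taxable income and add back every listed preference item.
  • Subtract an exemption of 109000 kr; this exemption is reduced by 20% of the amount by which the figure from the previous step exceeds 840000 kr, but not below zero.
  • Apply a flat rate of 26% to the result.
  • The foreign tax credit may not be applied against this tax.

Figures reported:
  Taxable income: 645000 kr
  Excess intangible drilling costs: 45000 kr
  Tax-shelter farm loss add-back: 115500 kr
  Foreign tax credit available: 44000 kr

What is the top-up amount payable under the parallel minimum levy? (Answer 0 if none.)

72010 kr

Parallel minimum levy:
  Adjusted income: 645000 kr + 45000 kr + 115500 kr = 805500 kr
  Exemption: 805500 kr ≤ 840000 kr, so full 109000 kr applies
  Base: 805500 kr − 109000 kr = 696500 kr
  696500 kr × 26% = 181090 kr

Mainline income levy:
  229000 kr × 16% = 36640 kr
  278000 kr × 26% = 72280 kr
  138000 kr × 32% = 44160 kr
  → 153080 kr
  Less foreign tax credit 44000 kr → 109080 kr

Excess of parallel minimum levy over mainline income levy: 181090 kr − 109080 kr = 72010 kr.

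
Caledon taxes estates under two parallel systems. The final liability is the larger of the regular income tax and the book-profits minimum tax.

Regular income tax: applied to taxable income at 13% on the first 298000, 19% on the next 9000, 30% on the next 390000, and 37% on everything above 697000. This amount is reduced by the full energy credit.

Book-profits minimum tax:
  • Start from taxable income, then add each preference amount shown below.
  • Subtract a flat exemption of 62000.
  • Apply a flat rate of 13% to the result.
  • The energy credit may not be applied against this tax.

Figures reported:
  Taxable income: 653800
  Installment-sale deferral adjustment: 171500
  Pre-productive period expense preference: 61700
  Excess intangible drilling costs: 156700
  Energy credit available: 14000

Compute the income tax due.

Book-profits minimum tax:
  Adjusted income: 653800 + 171500 + 61700 + 156700 = 1043700
  Less exemption 62000 → base 981700
  981700 × 13% = 127621

Regular income tax:
  298000 × 13% = 38740
  9000 × 19% = 1710
  346800 × 30% = 104040
  → 144490
  Less energy credit 14000 → 130490

130490 > 127621, so the regular income tax governs.

130490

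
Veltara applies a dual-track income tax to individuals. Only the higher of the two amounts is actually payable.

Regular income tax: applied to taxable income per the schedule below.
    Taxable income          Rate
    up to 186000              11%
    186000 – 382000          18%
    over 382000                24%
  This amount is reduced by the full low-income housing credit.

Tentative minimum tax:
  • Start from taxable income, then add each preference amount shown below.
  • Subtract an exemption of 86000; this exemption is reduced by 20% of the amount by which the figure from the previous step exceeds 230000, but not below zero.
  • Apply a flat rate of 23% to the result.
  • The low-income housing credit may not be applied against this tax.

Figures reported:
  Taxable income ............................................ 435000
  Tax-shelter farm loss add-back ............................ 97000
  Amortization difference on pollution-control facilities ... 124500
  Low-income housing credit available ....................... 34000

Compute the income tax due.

Regular income tax:
  186000 × 11% = 20460
  196000 × 18% = 35280
  53000 × 24% = 12720
  → 68460
  Less low-income housing credit 34000 → 34460

Tentative minimum tax:
  Adjusted income: 435000 + 97000 + 124500 = 656500
  Exemption: 86000 − 20% × (656500 − 230000) = 86000 − 85300 = 700
  Base: 656500 − 700 = 655800
  655800 × 23% = 150834

150834 > 34460, so the tentative minimum tax is the binding amount.

150834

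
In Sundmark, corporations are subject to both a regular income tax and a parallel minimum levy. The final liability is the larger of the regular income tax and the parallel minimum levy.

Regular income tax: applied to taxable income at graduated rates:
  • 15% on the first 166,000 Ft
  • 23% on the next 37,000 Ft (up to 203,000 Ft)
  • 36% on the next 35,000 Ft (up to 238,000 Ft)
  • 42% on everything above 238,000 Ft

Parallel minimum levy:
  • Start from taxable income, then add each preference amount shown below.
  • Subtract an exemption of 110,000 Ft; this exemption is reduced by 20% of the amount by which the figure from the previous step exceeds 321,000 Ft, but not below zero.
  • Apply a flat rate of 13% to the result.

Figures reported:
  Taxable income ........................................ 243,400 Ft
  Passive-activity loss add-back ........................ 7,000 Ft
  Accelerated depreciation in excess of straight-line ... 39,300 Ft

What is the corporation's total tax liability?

48,278 Ft

Parallel minimum levy:
  Adjusted income: 243,400 Ft + 7,000 Ft + 39,300 Ft = 289,700 Ft
  Exemption: 289,700 Ft ≤ 321,000 Ft, so full 110,000 Ft applies
  Base: 289,700 Ft − 110,000 Ft = 179,700 Ft
  179,700 Ft × 13% = 23,361 Ft

Regular income tax:
  166,000 Ft × 15% = 24,900 Ft
  37,000 Ft × 23% = 8,510 Ft
  35,000 Ft × 36% = 12,600 Ft
  5,400 Ft × 42% = 2,268 Ft
  → 48,278 Ft

48,278 Ft > 23,361 Ft, so the regular income tax governs.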